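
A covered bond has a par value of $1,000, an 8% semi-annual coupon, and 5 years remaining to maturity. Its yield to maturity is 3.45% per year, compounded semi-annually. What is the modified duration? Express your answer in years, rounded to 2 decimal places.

Periodic yield y = 0.01725. First find Macaulay duration:
  t   CF        PV=CF/(1+0.01725)^t    t·PV
  1        40.00        39.3217        39.3217
  2        40.00        38.6549        77.3098
  3        40.00        37.9994       113.9982
  4        40.00        37.3550       149.4202
  5        40.00        36.7216       183.6080
  6        40.00        36.0989       216.5933
  7        40.00        35.4867       248.4072
  8        40.00        34.8850       279.0798
  9        40.00        34.2934       308.6407
  10    1,040.00       876.5089     8,765.0895
  Σ                  1,207.3256    10,381.4683
P = 1,207.3256; Macaulay duration = 10,381.4683 / 1,207.3256 = 8.59873 half-year periods = 4.29937 years.
Modified duration = D_Mac / (1 + y) = 4.29937 / 1.01725 = 4.22646 years.

4.23 years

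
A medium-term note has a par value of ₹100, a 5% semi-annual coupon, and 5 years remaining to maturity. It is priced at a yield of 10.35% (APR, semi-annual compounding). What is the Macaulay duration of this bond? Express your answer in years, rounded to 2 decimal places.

4.41 years

Periodic yield y = 0.05175. Discount each cash flow and weight by its period:
  t   CF        PV=CF/(1+0.05175)^t    t·PV
  1         2.50         2.3770         2.3770
  2         2.50         2.2600         4.5201
  3         2.50         2.1488         6.4465
  4         2.50         2.0431         8.1724
  5         2.50         1.9426         9.7129
  6         2.50         1.8470        11.0819
  7         2.50         1.7561        12.2928
  8         2.50         1.6697        13.3576
  9         2.50         1.5875        14.2879
  10      102.50        61.8869       618.8689
  Σ                     79.5188       701.1181
Price P = Σ PV = 79.5188.
Macaulay duration = Σ(t·PV) / P = 701.1181 / 79.5188 = 8.81701 half-year periods.
In years: 8.81701 / 2 = 4.40851 years.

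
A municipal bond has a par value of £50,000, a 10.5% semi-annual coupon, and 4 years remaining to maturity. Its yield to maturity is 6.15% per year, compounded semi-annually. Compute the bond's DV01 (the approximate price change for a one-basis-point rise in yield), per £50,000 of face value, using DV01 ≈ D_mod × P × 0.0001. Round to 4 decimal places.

£19.0963

Periodic yield y = 0.03075.
  t   CF        PV=CF/(1+0.03075)^t    t·PV
  1     2,625.00     2,546.6893     2,546.6893
  2     2,625.00     2,470.7148     4,941.4296
  3     2,625.00     2,397.0069     7,191.0206
  4     2,625.00     2,325.4978     9,301.9912
  5     2,625.00     2,256.1221    11,280.6103
  6     2,625.00     2,188.8160    13,132.8958
  7     2,625.00     2,123.5178    14,864.6245
  8    52,625.00    41,301.4559   330,411.6472
  Σ                 57,609.8205   393,670.9085
P = 57,609.8205; D_Mac = 6.83340 half-year periods = 3.41670 yrs; D_mod = 3.31477 yrs.
DV01 ≈ 3.31477 × 57,609.8205 × 0.0001 = 19.096333.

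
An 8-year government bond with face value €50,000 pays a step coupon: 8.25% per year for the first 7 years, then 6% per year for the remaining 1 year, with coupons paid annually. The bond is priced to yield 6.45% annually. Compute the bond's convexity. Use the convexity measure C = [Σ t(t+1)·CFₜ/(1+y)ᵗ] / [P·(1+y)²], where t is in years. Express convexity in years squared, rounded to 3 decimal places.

45.213

With y = 0.0645:
  t   CF        PV=CF/(1+0.0645)^t    t·PV        t(t+1)·PV
  1     4,125.00     3,875.0587     3,875.0587       7,750.1174
  2     4,125.00     3,640.2618     7,280.5237      21,841.5710
  3     4,125.00     3,419.6917    10,259.0751      41,036.3005
  4     4,125.00     3,212.4863    12,849.9454      64,249.7268
  5     4,125.00     3,017.8359    15,089.1796      90,535.0777
  6     4,125.00     2,834.9797    17,009.8784     119,069.1487
  7     4,125.00     2,663.2031    18,642.4219     149,139.3752
  8    53,000.00    32,144.7863   257,158.2907   2,314,424.6163
  Σ                 54,808.3037   342,164.3735   2,808,045.9337
P = 54,808.3037.
Convexity = Σ t(t+1)·PV / [P·(1+y)²] = 2,808,045.9337 / (54,808.3037 × 1.133160) = 45.21333.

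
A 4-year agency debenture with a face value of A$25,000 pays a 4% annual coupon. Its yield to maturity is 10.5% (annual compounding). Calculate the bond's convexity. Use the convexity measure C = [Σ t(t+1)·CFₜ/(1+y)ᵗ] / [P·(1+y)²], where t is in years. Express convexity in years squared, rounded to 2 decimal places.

With y = 0.105:
  t   CF        PV=CF/(1+0.105)^t    t·PV        t(t+1)·PV
  1     1,000.00       904.9774       904.9774       1,809.9548
  2     1,000.00       818.9841     1,637.9681       4,913.9043
  3     1,000.00       741.1620     2,223.4861       8,893.9444
  4    26,000.00    17,439.1067    69,756.4270     348,782.1348
  Σ                 19,904.2302    74,522.8585     364,399.9383
P = 19,904.2302.
Convexity = Σ t(t+1)·PV / [P·(1+y)²] = 364,399.9383 / (19,904.2302 × 1.221025) = 14.99368.

14.99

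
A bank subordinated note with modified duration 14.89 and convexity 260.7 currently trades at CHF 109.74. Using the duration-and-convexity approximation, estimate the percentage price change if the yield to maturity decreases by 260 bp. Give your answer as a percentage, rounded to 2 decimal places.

Duration effect: -D_mod·Δy = -14.89 × (-0.026) = +0.387140
Convexity effect: ½·C·(Δy)² = 0.5 × 260.7 × (-0.026)² = +0.0881166
ΔP/P ≈ +0.387140 + 0.0881166 = +0.4752566
= +47.52566%.

+47.53%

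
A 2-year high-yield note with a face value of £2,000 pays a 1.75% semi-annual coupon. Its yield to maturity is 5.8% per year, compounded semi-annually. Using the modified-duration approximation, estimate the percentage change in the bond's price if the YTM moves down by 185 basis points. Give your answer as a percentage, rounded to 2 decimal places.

+3.55%

Periodic yield y = 0.029. Modified duration first:
  t   CF        PV=CF/(1+0.029)^t    t·PV
  1        17.50        17.0068        17.0068
  2        17.50        16.5275        33.0550
  3        17.50        16.0617        48.1851
  4     2,017.50     1,799.5008     7,198.0032
  Σ                  1,849.0968     7,296.2502
P = 1,849.0968; D_Mac = 3.94585 half-year periods = 1.97292 yrs; D_mod = 1.97292/(1+0.029) = 1.91732 yrs.
ΔP/P ≈ -D_mod · Δy = -1.91732 × (-0.0185) = +0.035470 = +3.5470%.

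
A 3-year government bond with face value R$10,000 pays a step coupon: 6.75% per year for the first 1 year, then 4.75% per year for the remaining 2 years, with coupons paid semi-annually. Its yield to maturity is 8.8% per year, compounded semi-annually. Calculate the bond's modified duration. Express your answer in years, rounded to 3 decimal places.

Periodic yield y = 0.044. First find Macaulay duration:
  t   CF        PV=CF/(1+0.044)^t    t·PV
  1       337.50       323.2759       323.2759
  2       337.50       309.6512       619.3024
  3       237.50       208.7191       626.1572
  4       237.50       199.9225       799.6899
  5       237.50       191.4966       957.4831
  6    10,237.50     7,906.6210    47,439.7261
  Σ                  9,139.6863    50,765.6346
P = 9,139.6863; Macaulay duration = 50,765.6346 / 9,139.6863 = 5.55442 half-year periods = 2.77721 years.
Modified duration = D_Mac / (1 + y) = 2.77721 / 1.044 = 2.66016 years.

2.660 years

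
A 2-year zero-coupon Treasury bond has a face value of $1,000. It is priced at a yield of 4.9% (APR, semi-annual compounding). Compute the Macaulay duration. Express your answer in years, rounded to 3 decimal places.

A zero-coupon bond has a single cash flow at maturity, so its Macaulay duration equals its maturity: 2 years.
(Equivalently: 4 semi-annual periods ÷ 2 = 2 years.)

2.000 years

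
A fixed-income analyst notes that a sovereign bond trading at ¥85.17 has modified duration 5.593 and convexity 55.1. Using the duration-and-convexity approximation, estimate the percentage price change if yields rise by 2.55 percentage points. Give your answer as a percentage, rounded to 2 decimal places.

Duration effect: -D_mod·Δy = -5.593 × (+0.0255) = -0.1426215
Convexity effect: ½·C·(Δy)² = 0.5 × 55.1 × (0.0255)² = +0.0179143875
ΔP/P ≈ -0.1426215 + 0.0179143875 = -0.1247071125
= -12.47071125%.

-12.47%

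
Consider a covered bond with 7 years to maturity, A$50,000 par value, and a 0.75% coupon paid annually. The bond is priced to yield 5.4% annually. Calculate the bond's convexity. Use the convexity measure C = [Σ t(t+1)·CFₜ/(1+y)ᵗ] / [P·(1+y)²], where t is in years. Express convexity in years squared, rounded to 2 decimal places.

With y = 0.054:
  t   CF        PV=CF/(1+0.054)^t    t·PV        t(t+1)·PV
  1       375.00       355.7875       355.7875         711.5750
  2       375.00       337.5593       675.1186       2,025.3557
  3       375.00       320.2650       960.7949       3,843.1796
  4       375.00       303.8567     1,215.4268       6,077.1341
  5       375.00       288.2891     1,441.4455       8,648.6728
  6       375.00       273.5191     1,641.1144      11,487.8007
  7    50,375.00    34,860.2729   244,021.9105   1,952,175.2842
  Σ                 36,739.5495   250,311.5981   1,984,969.0020
P = 36,739.5495.
Convexity = Σ t(t+1)·PV / [P·(1+y)²] = 1,984,969.0020 / (36,739.5495 × 1.110916) = 48.63385.

48.63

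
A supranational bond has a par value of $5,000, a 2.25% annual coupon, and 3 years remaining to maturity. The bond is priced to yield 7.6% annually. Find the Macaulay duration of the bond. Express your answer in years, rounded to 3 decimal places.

Periodic yield y = 0.076. Discount each cash flow and weight by its year:
  t   CF        PV=CF/(1+0.076)^t    t·PV
  1       112.50       104.5539       104.5539
  2       112.50        97.1691       194.3381
  3     5,112.50     4,103.8975    12,311.6926
  Σ                  4,305.6205    12,610.5846
Price P = Σ PV = 4,305.6205.
Macaulay duration = Σ(t·PV) / P = 12,610.5846 / 4,305.6205 = 2.92887 years.

2.929 years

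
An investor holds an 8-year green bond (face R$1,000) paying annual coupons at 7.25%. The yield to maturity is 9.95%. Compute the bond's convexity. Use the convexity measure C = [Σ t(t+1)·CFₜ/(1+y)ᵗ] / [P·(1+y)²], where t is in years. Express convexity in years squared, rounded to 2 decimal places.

42.01

With y = 0.0995:
  t   CF        PV=CF/(1+0.0995)^t    t·PV        t(t+1)·PV
  1        72.50        65.9391        65.9391         131.8781
  2        72.50        59.9719       119.9437         359.8312
  3        72.50        54.5447       163.6340         654.5360
  4        72.50        49.6086       198.4344         992.1722
  5        72.50        45.1192       225.5962       1,353.5774
  6        72.50        41.0361       246.2169       1,723.5183
  7        72.50        37.3226       261.2579       2,090.0631
  8     1,072.50       502.1523     4,017.2182      36,154.9635
  Σ                    855.6944     5,298.2404      43,460.5399
P = 855.6944.
Convexity = Σ t(t+1)·PV / [P·(1+y)²] = 43,460.5399 / (855.6944 × 1.208900) = 42.01322.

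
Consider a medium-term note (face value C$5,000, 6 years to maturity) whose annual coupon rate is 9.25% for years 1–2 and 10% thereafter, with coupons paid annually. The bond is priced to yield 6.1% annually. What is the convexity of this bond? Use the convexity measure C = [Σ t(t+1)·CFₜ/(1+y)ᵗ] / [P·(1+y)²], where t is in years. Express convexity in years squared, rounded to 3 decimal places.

28.569

With y = 0.061:
  t   CF        PV=CF/(1+0.061)^t    t·PV        t(t+1)·PV
  1       462.50       435.9095       435.9095         871.8190
  2       462.50       410.8478       821.6956       2,465.0868
  3       500.00       418.6237     1,255.8712       5,023.4849
  4       500.00       394.5558     1,578.2233       7,891.1167
  5       500.00       371.8717     1,859.3583      11,156.1499
  6     5,500.00     3,855.4084    23,132.4502     161,927.1516
  Σ                  5,887.2169    29,083.5082     189,334.8089
P = 5,887.2169.
Convexity = Σ t(t+1)·PV / [P·(1+y)²] = 189,334.8089 / (5,887.2169 × 1.125721) = 28.56865.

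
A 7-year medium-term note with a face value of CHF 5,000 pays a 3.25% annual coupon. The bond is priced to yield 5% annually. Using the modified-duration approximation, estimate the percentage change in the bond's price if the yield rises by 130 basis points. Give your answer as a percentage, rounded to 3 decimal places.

-7.839%

Periodic yield y = 0.05. Modified duration first:
  t   CF        PV=CF/(1+0.05)^t    t·PV
  1       162.50       154.7619       154.7619
  2       162.50       147.3923       294.7846
  3       162.50       140.3736       421.1208
  4       162.50       133.6892       534.7566
  5       162.50       127.3230       636.6150
  6       162.50       121.2600       727.5600
  7     5,162.50     3,668.8924    25,682.2466
  Σ                  4,493.6923    28,451.8455
P = 4,493.6923; D_Mac = 6.33151 yrs; D_mod = 6.33151/(1+0.05) = 6.03001 yrs.
ΔP/P ≈ -D_mod · Δy = -6.03001 × (+0.013) = -0.078390 = -7.8390%.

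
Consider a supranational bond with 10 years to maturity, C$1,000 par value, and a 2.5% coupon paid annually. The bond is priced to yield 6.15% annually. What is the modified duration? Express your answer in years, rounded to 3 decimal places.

8.249 years

Periodic yield y = 0.0615. First find Macaulay duration:
  t   CF        PV=CF/(1+0.0615)^t    t·PV
  1        25.00        23.5516        23.5516
  2        25.00        22.1871        44.3741
  3        25.00        20.9016        62.7049
  4        25.00        19.6906        78.7626
  5        25.00        18.5498        92.7492
  6        25.00        17.4751       104.8507
  7        25.00        16.4627       115.2386
  8        25.00        15.5089       124.0709
  9        25.00        14.6103       131.4930
  10    1,025.00       564.3180     5,643.1797
  Σ                    733.2557     6,420.9753
P = 733.2557; Macaulay duration = 6,420.9753 / 733.2557 = 8.75680 years.
Modified duration = D_Mac / (1 + y) = 8.75680 / 1.0615 = 8.24946 years.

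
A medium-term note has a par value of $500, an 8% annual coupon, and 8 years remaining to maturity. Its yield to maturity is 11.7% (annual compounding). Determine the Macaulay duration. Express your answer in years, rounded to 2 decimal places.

5.99 years

Periodic yield y = 0.117. Discount each cash flow and weight by its year:
  t   CF        PV=CF/(1+0.117)^t    t·PV
  1        40.00        35.8102        35.8102
  2        40.00        32.0593        64.1185
  3        40.00        28.7012        86.1037
  4        40.00        25.6949       102.7797
  5        40.00        23.0035       115.0176
  6        40.00        20.5940       123.5641
  7        40.00        18.4369       129.0583
  8       540.00       222.8273     1,782.6183
  Σ                    407.1273     2,439.0703
Price P = Σ PV = 407.1273.
Macaulay duration = Σ(t·PV) / P = 2,439.0703 / 407.1273 = 5.99093 years.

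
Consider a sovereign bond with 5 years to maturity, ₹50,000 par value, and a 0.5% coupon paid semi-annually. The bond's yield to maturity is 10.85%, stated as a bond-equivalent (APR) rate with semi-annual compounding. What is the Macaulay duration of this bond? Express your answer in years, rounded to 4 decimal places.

Periodic yield y = 0.05425. Discount each cash flow and weight by its period:
  t   CF        PV=CF/(1+0.05425)^t    t·PV
  1       125.00       118.5677       118.5677
  2       125.00       112.4664       224.9328
  3       125.00       106.6791       320.0372
  4       125.00       101.1895       404.7581
  5       125.00        95.9825       479.9124
  6       125.00        91.0434       546.2603
  7       125.00        86.3584       604.5090
  8       125.00        81.9146       655.3165
  9       125.00        77.6994       699.2944
  10   50,125.00    29,554.1374   295,541.3745
  Σ                 30,426.0384   299,594.9629
Price P = Σ PV = 30,426.0384.
Macaulay duration = Σ(t·PV) / P = 299,594.9629 / 30,426.0384 = 9.84666 half-year periods.
In years: 9.84666 / 2 = 4.92333 years.

4.9233 years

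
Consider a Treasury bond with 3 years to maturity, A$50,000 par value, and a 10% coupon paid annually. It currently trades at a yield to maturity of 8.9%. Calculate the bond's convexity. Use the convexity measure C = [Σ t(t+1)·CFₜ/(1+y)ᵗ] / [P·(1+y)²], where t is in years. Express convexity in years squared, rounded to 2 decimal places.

8.95

With y = 0.089:
  t   CF        PV=CF/(1+0.089)^t    t·PV        t(t+1)·PV
  1     5,000.00     4,591.3682     4,591.3682       9,182.7365
  2     5,000.00     4,216.1324     8,432.2649      25,296.7946
  3    55,000.00    42,587.1964   127,761.5891     511,046.3564
  Σ                 51,394.6970   140,785.2222     545,525.8875
P = 51,394.6970.
Convexity = Σ t(t+1)·PV / [P·(1+y)²] = 545,525.8875 / (51,394.6970 × 1.185921) = 8.95038.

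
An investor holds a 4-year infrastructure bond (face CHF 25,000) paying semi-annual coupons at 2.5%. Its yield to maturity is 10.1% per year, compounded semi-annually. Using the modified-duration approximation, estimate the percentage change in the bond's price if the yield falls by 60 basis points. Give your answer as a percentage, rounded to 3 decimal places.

Periodic yield y = 0.0505. Modified duration first:
  t   CF        PV=CF/(1+0.0505)^t    t·PV
  1       312.50       297.4774       297.4774
  2       312.50       283.1770       566.3539
  3       312.50       269.5640       808.6919
  4       312.50       256.6054     1,026.4216
  5       312.50       244.2698     1,221.3489
  6       312.50       232.5272     1,395.1629
  7       312.50       221.3490     1,549.4432
  8    25,312.50    17,067.3693   136,538.9547
  Σ                 18,872.3390   143,403.8546
P = 18,872.3390; D_Mac = 7.59863 half-year periods = 3.79931 yrs; D_mod = 3.79931/(1+0.0505) = 3.61667 yrs.
ΔP/P ≈ -D_mod · Δy = -3.61667 × (-0.006) = +0.021700 = +2.1700%.

+2.170%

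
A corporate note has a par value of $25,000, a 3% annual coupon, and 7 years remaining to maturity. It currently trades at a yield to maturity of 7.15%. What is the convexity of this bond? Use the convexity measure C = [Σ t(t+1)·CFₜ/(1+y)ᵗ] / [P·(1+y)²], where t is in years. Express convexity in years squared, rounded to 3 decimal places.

42.569

With y = 0.0715:
  t   CF        PV=CF/(1+0.0715)^t    t·PV        t(t+1)·PV
  1       750.00       699.9533       699.9533       1,399.9067
  2       750.00       653.2462     1,306.4925       3,919.4774
  3       750.00       609.6558     1,828.9675       7,315.8701
  4       750.00       568.9742     2,275.8967      11,379.4837
  5       750.00       531.0072     2,655.0359      15,930.2151
  6       750.00       495.5737     2,973.4419      20,814.0935
  7    25,750.00    15,879.3238   111,155.2669     889,242.1351
  Σ                 19,437.7343   122,895.0547     950,001.1815
P = 19,437.7343.
Convexity = Σ t(t+1)·PV / [P·(1+y)²] = 950,001.1815 / (19,437.7343 × 1.148112) = 42.56907.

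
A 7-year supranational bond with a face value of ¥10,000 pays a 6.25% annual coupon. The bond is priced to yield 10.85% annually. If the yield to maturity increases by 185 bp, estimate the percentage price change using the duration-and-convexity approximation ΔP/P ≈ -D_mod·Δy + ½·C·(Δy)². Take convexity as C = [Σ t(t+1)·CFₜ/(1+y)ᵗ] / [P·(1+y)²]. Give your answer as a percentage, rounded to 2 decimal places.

With y = 0.1085:
  t   CF        PV=CF/(1+0.1085)^t    t·PV        t(t+1)·PV
  1       625.00       563.8250       563.8250       1,127.6500
  2       625.00       508.6378     1,017.2756       3,051.8267
  3       625.00       458.8523     1,376.5569       5,506.2278
  4       625.00       413.9398     1,655.7594       8,278.7968
  5       625.00       373.4234     1,867.1170      11,202.7020
  6       625.00       336.8727     2,021.2363      14,148.6539
  7    10,625.00     5,166.2933    36,164.0530     289,312.4237
  Σ                  7,821.8443    44,665.8231     332,628.2809
P = 7,821.8443; D_Mac = 5.71040 yrs; D_mod = 5.15146 yrs; C = 34.60817.
Duration effect: -5.15146 × (+0.0185) = -0.095302
Convexity effect: 0.5 × 34.60817 × (0.0185)² = +0.0059223
ΔP/P ≈ -0.095302 + 0.0059223 = -0.089380 = -8.9380%.

-8.94%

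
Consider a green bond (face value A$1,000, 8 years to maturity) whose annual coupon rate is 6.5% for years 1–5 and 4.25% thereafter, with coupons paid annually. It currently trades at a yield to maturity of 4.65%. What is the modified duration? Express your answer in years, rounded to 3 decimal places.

Periodic yield y = 0.0465. First find Macaulay duration:
  t   CF        PV=CF/(1+0.0465)^t    t·PV
  1        65.00        62.1118        62.1118
  2        65.00        59.3519       118.7039
  3        65.00        56.7147       170.1441
  4        65.00        54.1947       216.7786
  5        65.00        51.7866       258.9329
  6        42.50        32.3559       194.1354
  7        42.50        30.9182       216.4274
  8     1,042.50       724.7066     5,797.6526
  Σ                  1,072.1404     7,034.8867
P = 1,072.1404; Macaulay duration = 7,034.8867 / 1,072.1404 = 6.56154 years.
Modified duration = D_Mac / (1 + y) = 6.56154 / 1.0465 = 6.26998 years.

6.270 years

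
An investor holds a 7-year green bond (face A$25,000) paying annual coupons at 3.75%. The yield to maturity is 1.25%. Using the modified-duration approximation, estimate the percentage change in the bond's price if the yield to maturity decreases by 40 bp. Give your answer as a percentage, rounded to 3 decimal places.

Periodic yield y = 0.0125. Modified duration first:
  t   CF        PV=CF/(1+0.0125)^t    t·PV
  1       937.50       925.9259       925.9259
  2       937.50       914.4947     1,828.9895
  3       937.50       903.2047     2,709.6140
  4       937.50       892.0540     3,568.2160
  5       937.50       881.0410     4,405.2050
  6       937.50       870.1639     5,220.9837
  7    25,937.50    23,777.3194   166,441.2355
  Σ                 29,164.2037   185,100.1696
P = 29,164.2037; D_Mac = 6.34683 yrs; D_mod = 6.34683/(1+0.0125) = 6.26847 yrs.
ΔP/P ≈ -D_mod · Δy = -6.26847 × (-0.004) = +0.025074 = +2.5074%.

+2.507%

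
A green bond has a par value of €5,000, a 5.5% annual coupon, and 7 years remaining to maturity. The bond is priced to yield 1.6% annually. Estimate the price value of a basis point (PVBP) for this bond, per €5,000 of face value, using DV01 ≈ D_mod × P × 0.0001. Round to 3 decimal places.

€3.783

Periodic yield y = 0.016.
  t   CF        PV=CF/(1+0.016)^t    t·PV
  1       275.00       270.6693       270.6693
  2       275.00       266.4068       532.8136
  3       275.00       262.2114       786.6342
  4       275.00       258.0821     1,032.3283
  5       275.00       254.0178     1,270.0890
  6       275.00       250.0175     1,500.1051
  7     5,275.00     4,720.2664    33,041.8647
  Σ                  6,281.6713    38,434.5042
P = 6,281.6713; D_Mac = 6.11852 yrs; D_mod = 6.02216 yrs.
DV01 ≈ 6.02216 × 6,281.6713 × 0.0001 = 3.782924.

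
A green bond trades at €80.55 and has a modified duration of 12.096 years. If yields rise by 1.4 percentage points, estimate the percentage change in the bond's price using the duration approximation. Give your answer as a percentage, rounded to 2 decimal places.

Duration approximation: ΔP/P ≈ -D_mod · Δy = -12.096 × (+0.014) = -0.169344.
As a percentage: -16.9344%.

-16.93%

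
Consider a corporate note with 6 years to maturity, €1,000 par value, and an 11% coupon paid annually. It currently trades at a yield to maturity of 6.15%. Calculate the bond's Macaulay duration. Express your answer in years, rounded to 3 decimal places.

4.837 years

Periodic yield y = 0.0615. Discount each cash flow and weight by its year:
  t   CF        PV=CF/(1+0.0615)^t    t·PV
  1       110.00       103.6269       103.6269
  2       110.00        97.6231       195.2462
  3       110.00        91.9671       275.9014
  4       110.00        86.6389       346.5554
  5       110.00        81.6193       408.0963
  6     1,110.00       775.8951     4,655.3704
  Σ                  1,237.3704     5,984.7967
Price P = Σ PV = 1,237.3704.
Macaulay duration = Σ(t·PV) / P = 5,984.7967 / 1,237.3704 = 4.83671 years.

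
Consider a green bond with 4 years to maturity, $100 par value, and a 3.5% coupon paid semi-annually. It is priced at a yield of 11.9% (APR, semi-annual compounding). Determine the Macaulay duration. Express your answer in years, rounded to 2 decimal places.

3.72 years

Periodic yield y = 0.0595. Discount each cash flow and weight by its period:
  t   CF        PV=CF/(1+0.0595)^t    t·PV
  1         1.75         1.6517         1.6517
  2         1.75         1.5590         3.1179
  3         1.75         1.4714         4.4142
  4         1.75         1.3888         5.5551
  5         1.75         1.3108         6.5540
  6         1.75         1.2372         7.4231
  7         1.75         1.1677         8.1739
  8       101.75        64.0806       512.6450
  Σ                     73.8672       549.5349
Price P = Σ PV = 73.8672.
Macaulay duration = Σ(t·PV) / P = 549.5349 / 73.8672 = 7.43950 half-year periods.
In years: 7.43950 / 2 = 3.71975 years.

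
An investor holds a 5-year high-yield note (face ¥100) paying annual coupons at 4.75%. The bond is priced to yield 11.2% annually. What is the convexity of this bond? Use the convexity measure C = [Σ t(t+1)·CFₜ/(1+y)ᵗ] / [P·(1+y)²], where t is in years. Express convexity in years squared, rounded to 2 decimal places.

21.03

With y = 0.112:
  t   CF        PV=CF/(1+0.112)^t    t·PV        t(t+1)·PV
  1         4.75         4.2716         4.2716           8.5432
  2         4.75         3.8414         7.6827          23.0481
  3         4.75         3.4545        10.3634          41.4534
  4         4.75         3.1065        12.4261          62.1304
  5       104.75        61.6070       308.0350       1,848.2101
  Σ                     76.2809       342.7788       1,983.3853
P = 76.2809.
Convexity = Σ t(t+1)·PV / [P·(1+y)²] = 1,983.3853 / (76.2809 × 1.236544) = 21.02721.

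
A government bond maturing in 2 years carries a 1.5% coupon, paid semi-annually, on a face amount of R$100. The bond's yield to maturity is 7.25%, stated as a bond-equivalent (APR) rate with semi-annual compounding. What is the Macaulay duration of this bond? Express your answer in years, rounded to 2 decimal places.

Periodic yield y = 0.03625. Discount each cash flow and weight by its period:
  t   CF        PV=CF/(1+0.03625)^t    t·PV
  1         0.75         0.7238         0.7238
  2         0.75         0.6984         1.3969
  3         0.75         0.6740         2.0220
  4       100.75        87.3749       349.4998
  Σ                     89.4712       353.6424
Price P = Σ PV = 89.4712.
Macaulay duration = Σ(t·PV) / P = 353.6424 / 89.4712 = 3.95259 half-year periods.
In years: 3.95259 / 2 = 1.97629 years.

1.98 years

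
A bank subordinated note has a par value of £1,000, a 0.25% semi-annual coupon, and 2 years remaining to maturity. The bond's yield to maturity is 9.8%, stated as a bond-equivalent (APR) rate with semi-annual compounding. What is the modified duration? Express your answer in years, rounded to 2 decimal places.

1.90 years

Periodic yield y = 0.049. First find Macaulay duration:
  t   CF        PV=CF/(1+0.049)^t    t·PV
  1         1.25         1.1916         1.1916
  2         1.25         1.1359         2.2719
  3         1.25         1.0829         3.2487
  4     1,001.25       826.8764     3,307.5054
  Σ                    830.2868     3,314.2176
P = 830.2868; Macaulay duration = 3,314.2176 / 830.2868 = 3.99165 half-year periods = 1.99583 years.
Modified duration = D_Mac / (1 + y) = 1.99583 / 1.049 = 1.90260 years.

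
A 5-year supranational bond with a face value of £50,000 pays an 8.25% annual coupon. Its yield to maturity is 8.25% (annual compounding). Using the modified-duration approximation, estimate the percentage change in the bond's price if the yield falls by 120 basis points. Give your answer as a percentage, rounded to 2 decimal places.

Periodic yield y = 0.0825. Modified duration first:
  t   CF        PV=CF/(1+0.0825)^t    t·PV
  1     4,125.00     3,810.6236     3,810.6236
  2     4,125.00     3,520.2065     7,040.4130
  3     4,125.00     3,251.9229     9,755.7686
  4     4,125.00     3,004.0858    12,016.3432
  5    54,125.00    36,413.1612   182,065.8062
  Σ                 50,000.0000   214,688.9547
P = 50,000.0000; D_Mac = 4.29378 yrs; D_mod = 4.29378/(1+0.0825) = 3.96654 yrs.
ΔP/P ≈ -D_mod · Δy = -3.96654 × (-0.012) = +0.047598 = +4.7598%.

+4.76%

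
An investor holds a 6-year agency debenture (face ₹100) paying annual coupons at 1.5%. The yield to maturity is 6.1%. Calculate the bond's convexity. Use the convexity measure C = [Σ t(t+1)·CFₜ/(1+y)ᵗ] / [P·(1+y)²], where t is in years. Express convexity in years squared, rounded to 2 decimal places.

With y = 0.061:
  t   CF        PV=CF/(1+0.061)^t    t·PV        t(t+1)·PV
  1         1.50         1.4138         1.4138           2.8275
  2         1.50         1.3325         2.6650           7.9949
  3         1.50         1.2559         3.7676          15.0705
  4         1.50         1.1837         4.7347          23.6734
  5         1.50         1.1156         5.5781          33.4684
  6       101.50        71.1498       426.8989       2,988.2920
  Σ                     77.4512       445.0579       3,071.3266
P = 77.4512.
Convexity = Σ t(t+1)·PV / [P·(1+y)²] = 3,071.3266 / (77.4512 × 1.125721) = 35.22630.

35.23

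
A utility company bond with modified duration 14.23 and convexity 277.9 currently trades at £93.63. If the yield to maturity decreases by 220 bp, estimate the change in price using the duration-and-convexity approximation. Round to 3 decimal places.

Duration effect: -D_mod·Δy = -14.23 × (-0.022) = +0.313060
Convexity effect: ½·C·(Δy)² = 0.5 × 277.9 × (-0.022)² = +0.0672518
ΔP/P ≈ +0.313060 + 0.0672518 = +0.3803118
ΔP ≈ 93.63 × (+0.3803118) = +35.608593834.

+£35.609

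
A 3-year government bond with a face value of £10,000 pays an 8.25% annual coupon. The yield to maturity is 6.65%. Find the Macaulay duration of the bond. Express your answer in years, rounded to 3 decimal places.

Periodic yield y = 0.0665. Discount each cash flow and weight by its year:
  t   CF        PV=CF/(1+0.0665)^t    t·PV
  1       825.00       773.5584       773.5584
  2       825.00       725.3243     1,450.6486
  3    10,825.00     8,923.7075    26,771.1224
  Σ                 10,422.5902    28,995.3294
Price P = Σ PV = 10,422.5902.
Macaulay duration = Σ(t·PV) / P = 28,995.3294 / 10,422.5902 = 2.78197 years.

2.782 years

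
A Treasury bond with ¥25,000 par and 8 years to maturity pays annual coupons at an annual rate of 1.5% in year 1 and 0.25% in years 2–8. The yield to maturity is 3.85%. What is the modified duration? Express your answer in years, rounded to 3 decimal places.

Periodic yield y = 0.0385. First find Macaulay duration:
  t   CF        PV=CF/(1+0.0385)^t    t·PV
  1       375.00       361.0977       361.0977
  2        62.50        57.9518       115.9036
  3        62.50        55.8034       167.4101
  4        62.50        53.7346       214.9384
  5        62.50        51.7425       258.7126
  6        62.50        49.8243       298.9457
  7        62.50        47.9772       335.8401
  8    25,062.50    18,525.6043   148,204.8342
  Σ                 19,203.7358   149,957.6825
P = 19,203.7358; Macaulay duration = 149,957.6825 / 19,203.7358 = 7.80878 years.
Modified duration = D_Mac / (1 + y) = 7.80878 / 1.0385 = 7.51928 years.

7.519 years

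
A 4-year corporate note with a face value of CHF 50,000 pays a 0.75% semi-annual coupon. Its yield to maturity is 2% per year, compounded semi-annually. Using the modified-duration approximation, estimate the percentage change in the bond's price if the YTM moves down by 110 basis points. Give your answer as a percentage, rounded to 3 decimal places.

Periodic yield y = 0.01. Modified duration first:
  t   CF        PV=CF/(1+0.01)^t    t·PV
  1       187.50       185.6436       185.6436
  2       187.50       183.8055       367.6110
  3       187.50       181.9857       545.9570
  4       187.50       180.1838       720.7353
  5       187.50       178.3998       891.9991
  6       187.50       176.6335     1,059.8009
  7       187.50       174.8846     1,224.1924
  8    50,187.50    46,347.3142   370,778.5138
  Σ                 47,608.8507   375,774.4530
P = 47,608.8507; D_Mac = 7.89295 half-year periods = 3.94648 yrs; D_mod = 3.94648/(1+0.01) = 3.90740 yrs.
ΔP/P ≈ -D_mod · Δy = -3.90740 × (-0.011) = +0.042981 = +4.2981%.

+4.298%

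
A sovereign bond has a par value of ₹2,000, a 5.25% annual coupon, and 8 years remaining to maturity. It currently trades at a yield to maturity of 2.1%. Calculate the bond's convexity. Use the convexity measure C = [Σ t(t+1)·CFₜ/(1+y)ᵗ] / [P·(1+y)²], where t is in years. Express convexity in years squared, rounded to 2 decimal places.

56.20

With y = 0.021:
  t   CF        PV=CF/(1+0.021)^t    t·PV        t(t+1)·PV
  1       105.00       102.8404       102.8404         205.6807
  2       105.00       100.7251       201.4502         604.3507
  3       105.00        98.6534       295.9602       1,183.8408
  4       105.00        96.6243       386.4972       1,932.4859
  5       105.00        94.6369       473.1846       2,839.1075
  6       105.00        92.6904       556.1425       3,892.9976
  7       105.00        90.7840       635.4877       5,083.9015
  8     2,105.00     1,782.5682    14,260.5459     128,344.9130
  Σ                  2,459.5227    16,912.1087     144,087.2779
P = 2,459.5227.
Convexity = Σ t(t+1)·PV / [P·(1+y)²] = 144,087.2779 / (2,459.5227 × 1.042441) = 56.19832.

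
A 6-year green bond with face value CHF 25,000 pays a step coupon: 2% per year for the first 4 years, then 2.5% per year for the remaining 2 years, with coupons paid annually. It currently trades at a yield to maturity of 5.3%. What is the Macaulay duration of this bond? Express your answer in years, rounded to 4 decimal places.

5.6788 years

Periodic yield y = 0.053. Discount each cash flow and weight by its year:
  t   CF        PV=CF/(1+0.053)^t    t·PV
  1       500.00       474.8338       474.8338
  2       500.00       450.9343       901.8686
  3       500.00       428.2377     1,284.7131
  4       500.00       406.6835     1,626.7339
  5       625.00       482.7677     2,413.8383
  6    25,625.00    18,797.2210   112,783.3259
  Σ                 21,040.6779   119,485.3135
Price P = Σ PV = 21,040.6779.
Macaulay duration = Σ(t·PV) / P = 119,485.3135 / 21,040.6779 = 5.67878 years.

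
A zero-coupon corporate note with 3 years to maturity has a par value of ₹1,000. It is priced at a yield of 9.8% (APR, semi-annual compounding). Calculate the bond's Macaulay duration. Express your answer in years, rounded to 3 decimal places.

A zero-coupon bond has a single cash flow at maturity, so its Macaulay duration equals its maturity: 3 years.
(Equivalently: 6 semi-annual periods ÷ 2 = 3 years.)

3.000 years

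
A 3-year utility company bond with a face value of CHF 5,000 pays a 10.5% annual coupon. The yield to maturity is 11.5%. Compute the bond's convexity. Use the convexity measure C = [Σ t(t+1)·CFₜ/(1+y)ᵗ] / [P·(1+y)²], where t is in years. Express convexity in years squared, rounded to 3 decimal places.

8.458

With y = 0.115:
  t   CF        PV=CF/(1+0.115)^t    t·PV        t(t+1)·PV
  1       525.00       470.8520       470.8520         941.7040
  2       525.00       422.2888       844.5776       2,533.7328
  3     5,525.00     3,985.7282    11,957.1846      47,828.7385
  Σ                  4,878.8690    13,272.6143      51,304.1754
P = 4,878.8690.
Convexity = Σ t(t+1)·PV / [P·(1+y)²] = 51,304.1754 / (4,878.8690 × 1.243225) = 8.45831.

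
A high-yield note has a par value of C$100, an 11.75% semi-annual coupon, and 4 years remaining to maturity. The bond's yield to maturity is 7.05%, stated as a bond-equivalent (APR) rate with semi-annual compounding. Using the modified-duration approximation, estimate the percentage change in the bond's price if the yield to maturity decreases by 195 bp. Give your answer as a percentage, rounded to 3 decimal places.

Periodic yield y = 0.03525. Modified duration first:
  t   CF        PV=CF/(1+0.03525)^t    t·PV
  1        5.875         5.6750         5.6750
  2        5.875         5.4817        10.9635
  3        5.875         5.2951        15.8852
  4        5.875         5.1148        20.4591
  5        5.875         4.9406        24.7031
  6        5.875         4.7724        28.6344
  7        5.875         4.6099        32.2693
  8      105.875        80.2475       641.9800
  Σ                    116.1370       780.5695
P = 116.1370; D_Mac = 6.72111 half-year periods = 3.36056 yrs; D_mod = 3.36056/(1+0.03525) = 3.24613 yrs.
ΔP/P ≈ -D_mod · Δy = -3.24613 × (-0.0195) = +0.063300 = +6.3300%.

+6.330%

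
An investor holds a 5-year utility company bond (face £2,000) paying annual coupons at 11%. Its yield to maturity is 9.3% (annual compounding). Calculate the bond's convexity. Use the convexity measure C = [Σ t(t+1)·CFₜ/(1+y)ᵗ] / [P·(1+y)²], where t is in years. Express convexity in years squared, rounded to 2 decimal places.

With y = 0.093:
  t   CF        PV=CF/(1+0.093)^t    t·PV        t(t+1)·PV
  1       220.00       201.2809       201.2809         402.5618
  2       220.00       184.1545       368.3090       1,104.9271
  3       220.00       168.4854       505.4561       2,021.8244
  4       220.00       154.1495       616.5979       3,082.9894
  5     2,220.00     1,423.1549     7,115.7744      42,694.6462
  Σ                  2,131.2251     8,807.4183      49,306.9489
P = 2,131.2251.
Convexity = Σ t(t+1)·PV / [P·(1+y)²] = 49,306.9489 / (2,131.2251 × 1.194649) = 19.36594.

19.37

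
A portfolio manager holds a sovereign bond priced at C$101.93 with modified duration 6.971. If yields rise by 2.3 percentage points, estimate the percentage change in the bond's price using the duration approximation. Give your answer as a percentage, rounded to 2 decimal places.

Duration approximation: ΔP/P ≈ -D_mod · Δy = -6.971 × (+0.023) = -0.160333.
As a percentage: -16.0333%.

-16.03%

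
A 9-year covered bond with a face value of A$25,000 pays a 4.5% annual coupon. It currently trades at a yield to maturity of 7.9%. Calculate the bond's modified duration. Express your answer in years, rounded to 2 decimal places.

6.84 years

Periodic yield y = 0.079. First find Macaulay duration:
  t   CF        PV=CF/(1+0.079)^t    t·PV
  1     1,125.00     1,042.6321     1,042.6321
  2     1,125.00       966.2948     1,932.5896
  3     1,125.00       895.5466     2,686.6398
  4     1,125.00       829.9783     3,319.9132
  5     1,125.00       769.2107     3,846.0533
  6     1,125.00       712.8922     4,277.3531
  7     1,125.00       660.6971     4,624.8798
  8     1,125.00       612.3236     4,898.5884
  9    26,125.00    13,178.4186   118,605.7670
  Σ                 19,667.9938   145,234.4164
P = 19,667.9938; Macaulay duration = 145,234.4164 / 19,667.9938 = 7.38430 years.
Modified duration = D_Mac / (1 + y) = 7.38430 / 1.079 = 6.84365 years.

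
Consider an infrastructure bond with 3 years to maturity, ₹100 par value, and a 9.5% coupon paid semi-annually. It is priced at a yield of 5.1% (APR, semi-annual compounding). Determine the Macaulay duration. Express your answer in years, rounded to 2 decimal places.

2.70 years

Periodic yield y = 0.0255. Discount each cash flow and weight by its period:
  t   CF        PV=CF/(1+0.0255)^t    t·PV
  1         4.75         4.6319         4.6319
  2         4.75         4.5167         9.0334
  3         4.75         4.4044        13.2132
  4         4.75         4.2949        17.1795
  5         4.75         4.1881        20.9404
  6       104.75        90.0617       540.3701
  Σ                    112.0976       605.3685
Price P = Σ PV = 112.0976.
Macaulay duration = Σ(t·PV) / P = 605.3685 / 112.0976 = 5.40037 half-year periods.
In years: 5.40037 / 2 = 2.70018 years.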